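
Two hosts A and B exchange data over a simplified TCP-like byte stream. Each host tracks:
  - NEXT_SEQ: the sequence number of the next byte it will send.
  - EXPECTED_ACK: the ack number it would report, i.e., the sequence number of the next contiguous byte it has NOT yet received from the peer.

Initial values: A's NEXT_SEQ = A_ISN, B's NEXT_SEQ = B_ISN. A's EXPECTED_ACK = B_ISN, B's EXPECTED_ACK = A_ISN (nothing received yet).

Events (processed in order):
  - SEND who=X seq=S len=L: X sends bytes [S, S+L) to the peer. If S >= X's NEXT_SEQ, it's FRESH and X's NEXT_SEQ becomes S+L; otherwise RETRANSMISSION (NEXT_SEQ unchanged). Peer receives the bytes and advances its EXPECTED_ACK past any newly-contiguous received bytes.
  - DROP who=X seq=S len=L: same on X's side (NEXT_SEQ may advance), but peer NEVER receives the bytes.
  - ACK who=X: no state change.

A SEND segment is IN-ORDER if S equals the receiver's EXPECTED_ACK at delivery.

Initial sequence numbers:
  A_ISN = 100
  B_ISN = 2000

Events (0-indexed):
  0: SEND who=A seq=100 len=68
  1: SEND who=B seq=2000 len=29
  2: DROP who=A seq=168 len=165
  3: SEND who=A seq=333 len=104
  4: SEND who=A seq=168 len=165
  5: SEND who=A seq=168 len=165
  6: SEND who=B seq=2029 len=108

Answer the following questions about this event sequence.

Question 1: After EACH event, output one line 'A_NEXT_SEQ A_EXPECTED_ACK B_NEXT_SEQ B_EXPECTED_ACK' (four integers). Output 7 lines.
168 2000 2000 168
168 2029 2029 168
333 2029 2029 168
437 2029 2029 168
437 2029 2029 437
437 2029 2029 437
437 2137 2137 437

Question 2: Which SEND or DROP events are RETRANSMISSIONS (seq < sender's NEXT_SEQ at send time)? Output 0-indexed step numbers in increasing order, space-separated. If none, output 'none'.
Answer: 4 5

Derivation:
Step 0: SEND seq=100 -> fresh
Step 1: SEND seq=2000 -> fresh
Step 2: DROP seq=168 -> fresh
Step 3: SEND seq=333 -> fresh
Step 4: SEND seq=168 -> retransmit
Step 5: SEND seq=168 -> retransmit
Step 6: SEND seq=2029 -> fresh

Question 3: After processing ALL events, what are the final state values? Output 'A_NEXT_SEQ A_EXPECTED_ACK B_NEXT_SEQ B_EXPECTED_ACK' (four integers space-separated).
After event 0: A_seq=168 A_ack=2000 B_seq=2000 B_ack=168
After event 1: A_seq=168 A_ack=2029 B_seq=2029 B_ack=168
After event 2: A_seq=333 A_ack=2029 B_seq=2029 B_ack=168
After event 3: A_seq=437 A_ack=2029 B_seq=2029 B_ack=168
After event 4: A_seq=437 A_ack=2029 B_seq=2029 B_ack=437
After event 5: A_seq=437 A_ack=2029 B_seq=2029 B_ack=437
After event 6: A_seq=437 A_ack=2137 B_seq=2137 B_ack=437

Answer: 437 2137 2137 437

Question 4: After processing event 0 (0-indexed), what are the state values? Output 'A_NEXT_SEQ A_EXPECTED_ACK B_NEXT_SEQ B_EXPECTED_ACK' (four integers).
After event 0: A_seq=168 A_ack=2000 B_seq=2000 B_ack=168

168 2000 2000 168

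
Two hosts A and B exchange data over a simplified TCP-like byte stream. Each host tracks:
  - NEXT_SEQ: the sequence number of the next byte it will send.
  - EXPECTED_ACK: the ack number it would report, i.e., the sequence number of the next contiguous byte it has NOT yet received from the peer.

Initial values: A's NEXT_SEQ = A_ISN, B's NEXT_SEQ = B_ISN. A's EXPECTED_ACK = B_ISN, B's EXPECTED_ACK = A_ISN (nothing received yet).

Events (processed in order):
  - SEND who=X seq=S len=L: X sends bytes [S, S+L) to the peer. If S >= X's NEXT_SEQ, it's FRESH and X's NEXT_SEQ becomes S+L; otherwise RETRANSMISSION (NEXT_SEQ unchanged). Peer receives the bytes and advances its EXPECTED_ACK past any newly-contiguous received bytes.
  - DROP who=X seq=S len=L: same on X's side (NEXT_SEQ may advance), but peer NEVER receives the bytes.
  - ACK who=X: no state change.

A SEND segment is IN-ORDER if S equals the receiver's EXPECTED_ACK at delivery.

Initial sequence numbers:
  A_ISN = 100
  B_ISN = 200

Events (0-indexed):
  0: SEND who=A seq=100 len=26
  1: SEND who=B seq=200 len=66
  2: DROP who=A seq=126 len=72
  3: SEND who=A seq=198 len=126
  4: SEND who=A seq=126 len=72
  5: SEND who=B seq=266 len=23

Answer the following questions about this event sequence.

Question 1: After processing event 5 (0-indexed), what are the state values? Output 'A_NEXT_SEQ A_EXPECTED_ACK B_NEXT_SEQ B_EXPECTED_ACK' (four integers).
After event 0: A_seq=126 A_ack=200 B_seq=200 B_ack=126
After event 1: A_seq=126 A_ack=266 B_seq=266 B_ack=126
After event 2: A_seq=198 A_ack=266 B_seq=266 B_ack=126
After event 3: A_seq=324 A_ack=266 B_seq=266 B_ack=126
After event 4: A_seq=324 A_ack=266 B_seq=266 B_ack=324
After event 5: A_seq=324 A_ack=289 B_seq=289 B_ack=324

324 289 289 324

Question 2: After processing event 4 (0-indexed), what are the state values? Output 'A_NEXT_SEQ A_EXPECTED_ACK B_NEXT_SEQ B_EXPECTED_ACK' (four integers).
After event 0: A_seq=126 A_ack=200 B_seq=200 B_ack=126
After event 1: A_seq=126 A_ack=266 B_seq=266 B_ack=126
After event 2: A_seq=198 A_ack=266 B_seq=266 B_ack=126
After event 3: A_seq=324 A_ack=266 B_seq=266 B_ack=126
After event 4: A_seq=324 A_ack=266 B_seq=266 B_ack=324

324 266 266 324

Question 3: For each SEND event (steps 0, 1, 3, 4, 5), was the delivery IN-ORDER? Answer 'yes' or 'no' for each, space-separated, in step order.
Step 0: SEND seq=100 -> in-order
Step 1: SEND seq=200 -> in-order
Step 3: SEND seq=198 -> out-of-order
Step 4: SEND seq=126 -> in-order
Step 5: SEND seq=266 -> in-order

Answer: yes yes no yes yes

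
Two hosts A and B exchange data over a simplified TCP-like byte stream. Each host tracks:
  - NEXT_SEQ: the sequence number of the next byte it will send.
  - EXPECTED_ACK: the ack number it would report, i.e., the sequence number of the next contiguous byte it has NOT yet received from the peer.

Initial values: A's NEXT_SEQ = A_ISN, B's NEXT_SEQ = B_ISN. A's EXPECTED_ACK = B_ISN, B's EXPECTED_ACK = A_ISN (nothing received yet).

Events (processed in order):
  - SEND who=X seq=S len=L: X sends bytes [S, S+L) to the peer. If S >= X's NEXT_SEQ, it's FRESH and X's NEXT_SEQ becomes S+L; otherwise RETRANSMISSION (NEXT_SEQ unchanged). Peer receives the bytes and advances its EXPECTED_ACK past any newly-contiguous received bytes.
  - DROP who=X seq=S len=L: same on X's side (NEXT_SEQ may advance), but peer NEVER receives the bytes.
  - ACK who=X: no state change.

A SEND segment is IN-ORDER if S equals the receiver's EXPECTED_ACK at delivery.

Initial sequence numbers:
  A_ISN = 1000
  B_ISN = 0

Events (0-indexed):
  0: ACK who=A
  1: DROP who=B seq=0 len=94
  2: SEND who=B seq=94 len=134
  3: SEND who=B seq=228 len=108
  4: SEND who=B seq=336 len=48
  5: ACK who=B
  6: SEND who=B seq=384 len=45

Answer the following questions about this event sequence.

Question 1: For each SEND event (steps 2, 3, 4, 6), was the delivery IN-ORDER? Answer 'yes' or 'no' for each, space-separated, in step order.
Step 2: SEND seq=94 -> out-of-order
Step 3: SEND seq=228 -> out-of-order
Step 4: SEND seq=336 -> out-of-order
Step 6: SEND seq=384 -> out-of-order

Answer: no no no no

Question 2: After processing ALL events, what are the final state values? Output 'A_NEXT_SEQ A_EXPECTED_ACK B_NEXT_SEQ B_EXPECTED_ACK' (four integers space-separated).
Answer: 1000 0 429 1000

Derivation:
After event 0: A_seq=1000 A_ack=0 B_seq=0 B_ack=1000
After event 1: A_seq=1000 A_ack=0 B_seq=94 B_ack=1000
After event 2: A_seq=1000 A_ack=0 B_seq=228 B_ack=1000
After event 3: A_seq=1000 A_ack=0 B_seq=336 B_ack=1000
After event 4: A_seq=1000 A_ack=0 B_seq=384 B_ack=1000
After event 5: A_seq=1000 A_ack=0 B_seq=384 B_ack=1000
After event 6: A_seq=1000 A_ack=0 B_seq=429 B_ack=1000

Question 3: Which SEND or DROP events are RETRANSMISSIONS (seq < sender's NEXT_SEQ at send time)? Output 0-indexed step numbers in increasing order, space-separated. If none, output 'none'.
Answer: none

Derivation:
Step 1: DROP seq=0 -> fresh
Step 2: SEND seq=94 -> fresh
Step 3: SEND seq=228 -> fresh
Step 4: SEND seq=336 -> fresh
Step 6: SEND seq=384 -> fresh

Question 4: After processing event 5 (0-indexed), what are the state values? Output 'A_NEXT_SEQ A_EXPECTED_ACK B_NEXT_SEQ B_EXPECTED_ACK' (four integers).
After event 0: A_seq=1000 A_ack=0 B_seq=0 B_ack=1000
After event 1: A_seq=1000 A_ack=0 B_seq=94 B_ack=1000
After event 2: A_seq=1000 A_ack=0 B_seq=228 B_ack=1000
After event 3: A_seq=1000 A_ack=0 B_seq=336 B_ack=1000
After event 4: A_seq=1000 A_ack=0 B_seq=384 B_ack=1000
After event 5: A_seq=1000 A_ack=0 B_seq=384 B_ack=1000

1000 0 384 1000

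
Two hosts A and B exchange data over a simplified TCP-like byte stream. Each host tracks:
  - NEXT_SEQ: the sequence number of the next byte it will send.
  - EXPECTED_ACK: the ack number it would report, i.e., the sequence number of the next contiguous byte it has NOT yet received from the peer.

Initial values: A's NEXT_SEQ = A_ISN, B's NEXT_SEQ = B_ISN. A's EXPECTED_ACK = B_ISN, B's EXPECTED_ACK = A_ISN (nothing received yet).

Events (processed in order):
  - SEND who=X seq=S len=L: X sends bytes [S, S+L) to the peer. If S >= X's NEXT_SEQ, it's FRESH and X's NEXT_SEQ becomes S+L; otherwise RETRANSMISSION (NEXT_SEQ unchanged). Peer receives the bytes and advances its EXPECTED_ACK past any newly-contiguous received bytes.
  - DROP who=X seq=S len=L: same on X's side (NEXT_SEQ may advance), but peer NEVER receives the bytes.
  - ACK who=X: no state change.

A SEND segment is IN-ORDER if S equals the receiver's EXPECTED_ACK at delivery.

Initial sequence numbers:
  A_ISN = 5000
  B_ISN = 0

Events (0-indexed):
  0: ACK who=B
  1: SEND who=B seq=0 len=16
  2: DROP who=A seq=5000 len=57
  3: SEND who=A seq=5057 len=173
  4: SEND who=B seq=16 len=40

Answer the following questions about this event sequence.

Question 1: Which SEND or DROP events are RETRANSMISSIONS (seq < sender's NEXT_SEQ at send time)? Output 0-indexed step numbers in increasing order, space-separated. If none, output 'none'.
Step 1: SEND seq=0 -> fresh
Step 2: DROP seq=5000 -> fresh
Step 3: SEND seq=5057 -> fresh
Step 4: SEND seq=16 -> fresh

Answer: none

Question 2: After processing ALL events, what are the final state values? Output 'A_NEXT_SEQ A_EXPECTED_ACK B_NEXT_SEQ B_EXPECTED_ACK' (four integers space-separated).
Answer: 5230 56 56 5000

Derivation:
After event 0: A_seq=5000 A_ack=0 B_seq=0 B_ack=5000
After event 1: A_seq=5000 A_ack=16 B_seq=16 B_ack=5000
After event 2: A_seq=5057 A_ack=16 B_seq=16 B_ack=5000
After event 3: A_seq=5230 A_ack=16 B_seq=16 B_ack=5000
After event 4: A_seq=5230 A_ack=56 B_seq=56 B_ack=5000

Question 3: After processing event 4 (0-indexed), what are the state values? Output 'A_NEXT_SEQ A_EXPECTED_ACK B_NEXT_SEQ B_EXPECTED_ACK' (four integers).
After event 0: A_seq=5000 A_ack=0 B_seq=0 B_ack=5000
After event 1: A_seq=5000 A_ack=16 B_seq=16 B_ack=5000
After event 2: A_seq=5057 A_ack=16 B_seq=16 B_ack=5000
After event 3: A_seq=5230 A_ack=16 B_seq=16 B_ack=5000
After event 4: A_seq=5230 A_ack=56 B_seq=56 B_ack=5000

5230 56 56 5000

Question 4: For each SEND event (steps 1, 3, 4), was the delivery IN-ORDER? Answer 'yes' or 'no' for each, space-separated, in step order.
Answer: yes no yes

Derivation:
Step 1: SEND seq=0 -> in-order
Step 3: SEND seq=5057 -> out-of-order
Step 4: SEND seq=16 -> in-order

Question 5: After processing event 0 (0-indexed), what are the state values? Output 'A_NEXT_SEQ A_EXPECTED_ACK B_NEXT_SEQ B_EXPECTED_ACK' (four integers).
After event 0: A_seq=5000 A_ack=0 B_seq=0 B_ack=5000

5000 0 0 5000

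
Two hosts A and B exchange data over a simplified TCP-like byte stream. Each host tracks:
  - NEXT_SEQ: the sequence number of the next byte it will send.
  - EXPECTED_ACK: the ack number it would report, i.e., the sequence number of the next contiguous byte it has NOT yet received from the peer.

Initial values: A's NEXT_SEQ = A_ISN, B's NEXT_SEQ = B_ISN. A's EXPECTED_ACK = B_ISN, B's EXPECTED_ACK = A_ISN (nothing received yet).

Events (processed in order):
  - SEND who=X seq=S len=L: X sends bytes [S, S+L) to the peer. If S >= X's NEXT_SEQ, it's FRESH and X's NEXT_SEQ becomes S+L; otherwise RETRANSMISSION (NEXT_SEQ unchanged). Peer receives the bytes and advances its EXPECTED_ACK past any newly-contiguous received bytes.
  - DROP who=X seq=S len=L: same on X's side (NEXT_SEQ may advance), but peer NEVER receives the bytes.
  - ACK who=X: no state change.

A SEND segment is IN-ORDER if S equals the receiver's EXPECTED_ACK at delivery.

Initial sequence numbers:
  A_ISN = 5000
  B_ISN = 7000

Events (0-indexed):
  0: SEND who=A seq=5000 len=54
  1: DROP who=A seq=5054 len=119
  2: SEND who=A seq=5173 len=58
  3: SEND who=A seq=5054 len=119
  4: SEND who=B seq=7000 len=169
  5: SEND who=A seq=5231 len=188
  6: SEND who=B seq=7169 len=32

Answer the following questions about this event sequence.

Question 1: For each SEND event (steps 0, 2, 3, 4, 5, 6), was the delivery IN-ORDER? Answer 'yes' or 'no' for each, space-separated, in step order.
Answer: yes no yes yes yes yes

Derivation:
Step 0: SEND seq=5000 -> in-order
Step 2: SEND seq=5173 -> out-of-order
Step 3: SEND seq=5054 -> in-order
Step 4: SEND seq=7000 -> in-order
Step 5: SEND seq=5231 -> in-order
Step 6: SEND seq=7169 -> in-order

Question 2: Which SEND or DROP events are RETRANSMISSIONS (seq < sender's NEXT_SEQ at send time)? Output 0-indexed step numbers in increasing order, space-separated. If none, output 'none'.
Answer: 3

Derivation:
Step 0: SEND seq=5000 -> fresh
Step 1: DROP seq=5054 -> fresh
Step 2: SEND seq=5173 -> fresh
Step 3: SEND seq=5054 -> retransmit
Step 4: SEND seq=7000 -> fresh
Step 5: SEND seq=5231 -> fresh
Step 6: SEND seq=7169 -> fresh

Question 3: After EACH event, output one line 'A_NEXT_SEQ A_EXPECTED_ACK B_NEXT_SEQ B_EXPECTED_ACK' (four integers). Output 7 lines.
5054 7000 7000 5054
5173 7000 7000 5054
5231 7000 7000 5054
5231 7000 7000 5231
5231 7169 7169 5231
5419 7169 7169 5419
5419 7201 7201 5419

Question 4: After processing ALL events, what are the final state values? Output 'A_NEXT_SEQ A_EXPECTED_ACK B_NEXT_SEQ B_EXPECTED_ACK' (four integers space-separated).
After event 0: A_seq=5054 A_ack=7000 B_seq=7000 B_ack=5054
After event 1: A_seq=5173 A_ack=7000 B_seq=7000 B_ack=5054
After event 2: A_seq=5231 A_ack=7000 B_seq=7000 B_ack=5054
After event 3: A_seq=5231 A_ack=7000 B_seq=7000 B_ack=5231
After event 4: A_seq=5231 A_ack=7169 B_seq=7169 B_ack=5231
After event 5: A_seq=5419 A_ack=7169 B_seq=7169 B_ack=5419
After event 6: A_seq=5419 A_ack=7201 B_seq=7201 B_ack=5419

Answer: 5419 7201 7201 5419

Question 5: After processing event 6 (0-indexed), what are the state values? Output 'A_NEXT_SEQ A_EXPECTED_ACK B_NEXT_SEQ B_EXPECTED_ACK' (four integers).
After event 0: A_seq=5054 A_ack=7000 B_seq=7000 B_ack=5054
After event 1: A_seq=5173 A_ack=7000 B_seq=7000 B_ack=5054
After event 2: A_seq=5231 A_ack=7000 B_seq=7000 B_ack=5054
After event 3: A_seq=5231 A_ack=7000 B_seq=7000 B_ack=5231
After event 4: A_seq=5231 A_ack=7169 B_seq=7169 B_ack=5231
After event 5: A_seq=5419 A_ack=7169 B_seq=7169 B_ack=5419
After event 6: A_seq=5419 A_ack=7201 B_seq=7201 B_ack=5419

5419 7201 7201 5419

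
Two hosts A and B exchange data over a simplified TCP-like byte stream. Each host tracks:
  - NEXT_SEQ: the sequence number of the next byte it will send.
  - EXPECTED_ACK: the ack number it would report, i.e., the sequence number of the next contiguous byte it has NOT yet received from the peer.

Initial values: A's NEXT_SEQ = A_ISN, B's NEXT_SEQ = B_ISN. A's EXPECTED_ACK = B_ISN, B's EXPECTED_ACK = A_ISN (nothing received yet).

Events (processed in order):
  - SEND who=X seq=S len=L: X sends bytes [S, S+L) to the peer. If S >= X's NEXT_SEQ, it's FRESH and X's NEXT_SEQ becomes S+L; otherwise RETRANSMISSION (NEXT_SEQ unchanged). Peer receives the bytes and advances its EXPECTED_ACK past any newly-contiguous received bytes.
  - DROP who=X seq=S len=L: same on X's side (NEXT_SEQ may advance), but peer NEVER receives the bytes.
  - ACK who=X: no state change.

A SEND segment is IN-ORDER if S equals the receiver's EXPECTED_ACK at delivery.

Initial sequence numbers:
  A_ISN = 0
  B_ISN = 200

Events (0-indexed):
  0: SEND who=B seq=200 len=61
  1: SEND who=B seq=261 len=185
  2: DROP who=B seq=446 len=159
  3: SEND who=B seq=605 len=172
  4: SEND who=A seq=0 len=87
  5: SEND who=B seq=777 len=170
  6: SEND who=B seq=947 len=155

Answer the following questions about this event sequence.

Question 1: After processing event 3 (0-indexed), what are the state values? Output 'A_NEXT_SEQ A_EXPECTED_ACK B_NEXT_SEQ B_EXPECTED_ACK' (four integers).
After event 0: A_seq=0 A_ack=261 B_seq=261 B_ack=0
After event 1: A_seq=0 A_ack=446 B_seq=446 B_ack=0
After event 2: A_seq=0 A_ack=446 B_seq=605 B_ack=0
After event 3: A_seq=0 A_ack=446 B_seq=777 B_ack=0

0 446 777 0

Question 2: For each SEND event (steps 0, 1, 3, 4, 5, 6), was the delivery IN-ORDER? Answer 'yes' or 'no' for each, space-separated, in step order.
Answer: yes yes no yes no no

Derivation:
Step 0: SEND seq=200 -> in-order
Step 1: SEND seq=261 -> in-order
Step 3: SEND seq=605 -> out-of-order
Step 4: SEND seq=0 -> in-order
Step 5: SEND seq=777 -> out-of-order
Step 6: SEND seq=947 -> out-of-order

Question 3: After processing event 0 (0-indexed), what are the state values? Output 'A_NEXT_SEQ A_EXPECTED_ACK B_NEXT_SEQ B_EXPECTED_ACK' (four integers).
After event 0: A_seq=0 A_ack=261 B_seq=261 B_ack=0

0 261 261 0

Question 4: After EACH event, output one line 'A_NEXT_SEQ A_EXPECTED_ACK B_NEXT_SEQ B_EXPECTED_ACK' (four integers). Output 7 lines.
0 261 261 0
0 446 446 0
0 446 605 0
0 446 777 0
87 446 777 87
87 446 947 87
87 446 1102 87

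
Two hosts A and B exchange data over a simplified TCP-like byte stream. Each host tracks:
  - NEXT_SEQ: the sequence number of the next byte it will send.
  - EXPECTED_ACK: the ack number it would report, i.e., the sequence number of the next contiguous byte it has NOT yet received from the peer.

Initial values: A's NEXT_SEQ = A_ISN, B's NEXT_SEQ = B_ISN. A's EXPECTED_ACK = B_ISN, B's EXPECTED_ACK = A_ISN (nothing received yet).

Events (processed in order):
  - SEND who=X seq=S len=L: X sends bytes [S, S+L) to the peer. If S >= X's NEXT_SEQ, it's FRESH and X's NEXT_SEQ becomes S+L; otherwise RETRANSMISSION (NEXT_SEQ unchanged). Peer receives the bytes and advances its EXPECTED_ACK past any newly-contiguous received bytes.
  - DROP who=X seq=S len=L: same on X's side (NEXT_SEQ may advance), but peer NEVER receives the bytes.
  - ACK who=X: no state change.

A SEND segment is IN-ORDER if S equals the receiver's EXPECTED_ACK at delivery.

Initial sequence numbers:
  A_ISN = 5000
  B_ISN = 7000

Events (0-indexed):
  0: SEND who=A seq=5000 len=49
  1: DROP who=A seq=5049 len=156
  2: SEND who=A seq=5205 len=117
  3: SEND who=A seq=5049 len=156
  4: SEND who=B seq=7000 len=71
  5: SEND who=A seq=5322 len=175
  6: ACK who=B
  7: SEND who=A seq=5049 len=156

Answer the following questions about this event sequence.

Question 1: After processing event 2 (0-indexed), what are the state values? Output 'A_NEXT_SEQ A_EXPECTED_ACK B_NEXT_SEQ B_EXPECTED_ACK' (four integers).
After event 0: A_seq=5049 A_ack=7000 B_seq=7000 B_ack=5049
After event 1: A_seq=5205 A_ack=7000 B_seq=7000 B_ack=5049
After event 2: A_seq=5322 A_ack=7000 B_seq=7000 B_ack=5049

5322 7000 7000 5049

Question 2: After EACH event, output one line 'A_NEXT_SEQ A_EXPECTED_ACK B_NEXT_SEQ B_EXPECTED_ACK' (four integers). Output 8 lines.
5049 7000 7000 5049
5205 7000 7000 5049
5322 7000 7000 5049
5322 7000 7000 5322
5322 7071 7071 5322
5497 7071 7071 5497
5497 7071 7071 5497
5497 7071 7071 5497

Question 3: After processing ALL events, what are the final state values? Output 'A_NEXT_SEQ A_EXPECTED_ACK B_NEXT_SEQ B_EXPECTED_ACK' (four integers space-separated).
Answer: 5497 7071 7071 5497

Derivation:
After event 0: A_seq=5049 A_ack=7000 B_seq=7000 B_ack=5049
After event 1: A_seq=5205 A_ack=7000 B_seq=7000 B_ack=5049
After event 2: A_seq=5322 A_ack=7000 B_seq=7000 B_ack=5049
After event 3: A_seq=5322 A_ack=7000 B_seq=7000 B_ack=5322
After event 4: A_seq=5322 A_ack=7071 B_seq=7071 B_ack=5322
After event 5: A_seq=5497 A_ack=7071 B_seq=7071 B_ack=5497
After event 6: A_seq=5497 A_ack=7071 B_seq=7071 B_ack=5497
After event 7: A_seq=5497 A_ack=7071 B_seq=7071 B_ack=5497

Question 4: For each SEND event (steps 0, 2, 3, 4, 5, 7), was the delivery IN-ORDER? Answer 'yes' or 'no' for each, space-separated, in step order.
Step 0: SEND seq=5000 -> in-order
Step 2: SEND seq=5205 -> out-of-order
Step 3: SEND seq=5049 -> in-order
Step 4: SEND seq=7000 -> in-order
Step 5: SEND seq=5322 -> in-order
Step 7: SEND seq=5049 -> out-of-order

Answer: yes no yes yes yes no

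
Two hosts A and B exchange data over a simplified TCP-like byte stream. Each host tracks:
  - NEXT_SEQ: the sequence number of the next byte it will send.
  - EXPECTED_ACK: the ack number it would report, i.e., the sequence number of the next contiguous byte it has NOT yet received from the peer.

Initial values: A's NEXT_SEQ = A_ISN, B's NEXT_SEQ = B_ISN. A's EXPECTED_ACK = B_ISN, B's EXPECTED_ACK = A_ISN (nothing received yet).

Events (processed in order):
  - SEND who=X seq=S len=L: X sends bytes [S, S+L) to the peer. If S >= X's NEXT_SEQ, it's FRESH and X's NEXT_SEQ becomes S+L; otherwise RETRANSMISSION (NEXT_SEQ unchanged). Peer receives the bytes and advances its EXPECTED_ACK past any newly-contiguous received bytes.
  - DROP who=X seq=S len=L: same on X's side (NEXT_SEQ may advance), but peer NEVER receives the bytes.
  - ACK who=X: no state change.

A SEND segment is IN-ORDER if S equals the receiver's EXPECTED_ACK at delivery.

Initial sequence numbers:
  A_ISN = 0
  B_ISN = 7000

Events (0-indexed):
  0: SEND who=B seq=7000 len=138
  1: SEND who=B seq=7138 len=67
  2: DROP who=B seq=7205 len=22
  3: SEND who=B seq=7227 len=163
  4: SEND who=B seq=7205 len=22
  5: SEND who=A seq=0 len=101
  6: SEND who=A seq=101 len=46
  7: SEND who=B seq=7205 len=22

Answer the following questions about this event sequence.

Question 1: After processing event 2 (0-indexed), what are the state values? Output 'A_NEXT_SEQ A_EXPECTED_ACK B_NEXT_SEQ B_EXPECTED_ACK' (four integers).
After event 0: A_seq=0 A_ack=7138 B_seq=7138 B_ack=0
After event 1: A_seq=0 A_ack=7205 B_seq=7205 B_ack=0
After event 2: A_seq=0 A_ack=7205 B_seq=7227 B_ack=0

0 7205 7227 0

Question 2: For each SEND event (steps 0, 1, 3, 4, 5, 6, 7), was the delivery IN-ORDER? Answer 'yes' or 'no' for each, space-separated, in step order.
Step 0: SEND seq=7000 -> in-order
Step 1: SEND seq=7138 -> in-order
Step 3: SEND seq=7227 -> out-of-order
Step 4: SEND seq=7205 -> in-order
Step 5: SEND seq=0 -> in-order
Step 6: SEND seq=101 -> in-order
Step 7: SEND seq=7205 -> out-of-order

Answer: yes yes no yes yes yes no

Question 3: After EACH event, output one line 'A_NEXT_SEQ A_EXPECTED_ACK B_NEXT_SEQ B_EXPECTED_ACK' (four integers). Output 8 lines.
0 7138 7138 0
0 7205 7205 0
0 7205 7227 0
0 7205 7390 0
0 7390 7390 0
101 7390 7390 101
147 7390 7390 147
147 7390 7390 147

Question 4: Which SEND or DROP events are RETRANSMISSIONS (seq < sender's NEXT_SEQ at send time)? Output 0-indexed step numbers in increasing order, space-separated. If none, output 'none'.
Step 0: SEND seq=7000 -> fresh
Step 1: SEND seq=7138 -> fresh
Step 2: DROP seq=7205 -> fresh
Step 3: SEND seq=7227 -> fresh
Step 4: SEND seq=7205 -> retransmit
Step 5: SEND seq=0 -> fresh
Step 6: SEND seq=101 -> fresh
Step 7: SEND seq=7205 -> retransmit

Answer: 4 7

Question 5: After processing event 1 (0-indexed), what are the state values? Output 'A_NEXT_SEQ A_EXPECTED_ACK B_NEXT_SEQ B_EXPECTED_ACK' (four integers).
After event 0: A_seq=0 A_ack=7138 B_seq=7138 B_ack=0
After event 1: A_seq=0 A_ack=7205 B_seq=7205 B_ack=0

0 7205 7205 0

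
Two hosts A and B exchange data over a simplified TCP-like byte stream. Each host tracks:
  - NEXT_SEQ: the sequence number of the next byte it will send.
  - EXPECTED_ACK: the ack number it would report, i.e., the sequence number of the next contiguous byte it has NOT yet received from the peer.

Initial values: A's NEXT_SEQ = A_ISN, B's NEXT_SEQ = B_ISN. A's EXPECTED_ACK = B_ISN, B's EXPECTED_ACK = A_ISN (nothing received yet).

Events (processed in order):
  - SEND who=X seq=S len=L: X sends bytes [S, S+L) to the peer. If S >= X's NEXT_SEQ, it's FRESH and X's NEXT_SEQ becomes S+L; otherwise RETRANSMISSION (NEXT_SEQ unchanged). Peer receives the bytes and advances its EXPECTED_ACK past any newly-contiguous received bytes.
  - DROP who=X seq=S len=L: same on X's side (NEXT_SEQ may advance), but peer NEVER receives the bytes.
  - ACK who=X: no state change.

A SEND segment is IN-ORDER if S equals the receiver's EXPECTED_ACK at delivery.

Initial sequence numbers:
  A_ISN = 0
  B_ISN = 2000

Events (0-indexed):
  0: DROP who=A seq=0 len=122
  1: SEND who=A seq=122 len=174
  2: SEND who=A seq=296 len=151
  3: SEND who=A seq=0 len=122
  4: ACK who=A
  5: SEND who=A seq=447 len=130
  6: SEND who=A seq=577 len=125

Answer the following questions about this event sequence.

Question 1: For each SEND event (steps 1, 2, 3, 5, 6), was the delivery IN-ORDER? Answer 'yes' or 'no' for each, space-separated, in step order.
Answer: no no yes yes yes

Derivation:
Step 1: SEND seq=122 -> out-of-order
Step 2: SEND seq=296 -> out-of-order
Step 3: SEND seq=0 -> in-order
Step 5: SEND seq=447 -> in-order
Step 6: SEND seq=577 -> in-order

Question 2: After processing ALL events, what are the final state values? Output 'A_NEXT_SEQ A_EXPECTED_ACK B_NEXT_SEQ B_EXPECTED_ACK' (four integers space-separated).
Answer: 702 2000 2000 702

Derivation:
After event 0: A_seq=122 A_ack=2000 B_seq=2000 B_ack=0
After event 1: A_seq=296 A_ack=2000 B_seq=2000 B_ack=0
After event 2: A_seq=447 A_ack=2000 B_seq=2000 B_ack=0
After event 3: A_seq=447 A_ack=2000 B_seq=2000 B_ack=447
After event 4: A_seq=447 A_ack=2000 B_seq=2000 B_ack=447
After event 5: A_seq=577 A_ack=2000 B_seq=2000 B_ack=577
After event 6: A_seq=702 A_ack=2000 B_seq=2000 B_ack=702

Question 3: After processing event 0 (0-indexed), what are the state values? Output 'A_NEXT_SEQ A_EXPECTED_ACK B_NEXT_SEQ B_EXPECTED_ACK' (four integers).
After event 0: A_seq=122 A_ack=2000 B_seq=2000 B_ack=0

122 2000 2000 0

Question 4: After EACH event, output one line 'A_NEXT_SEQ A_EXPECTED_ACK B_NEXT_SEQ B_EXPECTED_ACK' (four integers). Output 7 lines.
122 2000 2000 0
296 2000 2000 0
447 2000 2000 0
447 2000 2000 447
447 2000 2000 447
577 2000 2000 577
702 2000 2000 702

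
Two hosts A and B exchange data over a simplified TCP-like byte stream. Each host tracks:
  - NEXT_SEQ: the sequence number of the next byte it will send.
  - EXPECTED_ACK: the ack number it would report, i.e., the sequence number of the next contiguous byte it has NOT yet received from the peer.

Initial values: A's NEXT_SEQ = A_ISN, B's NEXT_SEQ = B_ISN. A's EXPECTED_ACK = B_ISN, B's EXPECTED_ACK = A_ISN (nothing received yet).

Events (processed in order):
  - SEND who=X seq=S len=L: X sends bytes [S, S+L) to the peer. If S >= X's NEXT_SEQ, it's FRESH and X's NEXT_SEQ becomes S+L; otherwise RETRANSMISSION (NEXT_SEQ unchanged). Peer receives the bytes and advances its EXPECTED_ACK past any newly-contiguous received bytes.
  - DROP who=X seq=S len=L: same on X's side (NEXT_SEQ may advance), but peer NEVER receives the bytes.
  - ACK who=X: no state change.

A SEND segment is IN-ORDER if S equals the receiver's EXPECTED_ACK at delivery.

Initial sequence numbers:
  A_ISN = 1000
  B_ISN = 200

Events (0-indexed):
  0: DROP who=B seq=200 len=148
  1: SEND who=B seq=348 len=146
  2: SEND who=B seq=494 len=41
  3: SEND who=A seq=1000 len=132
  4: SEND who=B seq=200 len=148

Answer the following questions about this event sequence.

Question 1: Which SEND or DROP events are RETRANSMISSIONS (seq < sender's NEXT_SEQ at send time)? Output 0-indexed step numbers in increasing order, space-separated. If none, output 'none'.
Answer: 4

Derivation:
Step 0: DROP seq=200 -> fresh
Step 1: SEND seq=348 -> fresh
Step 2: SEND seq=494 -> fresh
Step 3: SEND seq=1000 -> fresh
Step 4: SEND seq=200 -> retransmit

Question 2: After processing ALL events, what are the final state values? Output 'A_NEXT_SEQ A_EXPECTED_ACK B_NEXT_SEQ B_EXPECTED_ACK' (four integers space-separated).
After event 0: A_seq=1000 A_ack=200 B_seq=348 B_ack=1000
After event 1: A_seq=1000 A_ack=200 B_seq=494 B_ack=1000
After event 2: A_seq=1000 A_ack=200 B_seq=535 B_ack=1000
After event 3: A_seq=1132 A_ack=200 B_seq=535 B_ack=1132
After event 4: A_seq=1132 A_ack=535 B_seq=535 B_ack=1132

Answer: 1132 535 535 1132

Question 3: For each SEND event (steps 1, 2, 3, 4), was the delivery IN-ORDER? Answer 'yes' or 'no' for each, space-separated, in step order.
Step 1: SEND seq=348 -> out-of-order
Step 2: SEND seq=494 -> out-of-order
Step 3: SEND seq=1000 -> in-order
Step 4: SEND seq=200 -> in-order

Answer: no no yes yes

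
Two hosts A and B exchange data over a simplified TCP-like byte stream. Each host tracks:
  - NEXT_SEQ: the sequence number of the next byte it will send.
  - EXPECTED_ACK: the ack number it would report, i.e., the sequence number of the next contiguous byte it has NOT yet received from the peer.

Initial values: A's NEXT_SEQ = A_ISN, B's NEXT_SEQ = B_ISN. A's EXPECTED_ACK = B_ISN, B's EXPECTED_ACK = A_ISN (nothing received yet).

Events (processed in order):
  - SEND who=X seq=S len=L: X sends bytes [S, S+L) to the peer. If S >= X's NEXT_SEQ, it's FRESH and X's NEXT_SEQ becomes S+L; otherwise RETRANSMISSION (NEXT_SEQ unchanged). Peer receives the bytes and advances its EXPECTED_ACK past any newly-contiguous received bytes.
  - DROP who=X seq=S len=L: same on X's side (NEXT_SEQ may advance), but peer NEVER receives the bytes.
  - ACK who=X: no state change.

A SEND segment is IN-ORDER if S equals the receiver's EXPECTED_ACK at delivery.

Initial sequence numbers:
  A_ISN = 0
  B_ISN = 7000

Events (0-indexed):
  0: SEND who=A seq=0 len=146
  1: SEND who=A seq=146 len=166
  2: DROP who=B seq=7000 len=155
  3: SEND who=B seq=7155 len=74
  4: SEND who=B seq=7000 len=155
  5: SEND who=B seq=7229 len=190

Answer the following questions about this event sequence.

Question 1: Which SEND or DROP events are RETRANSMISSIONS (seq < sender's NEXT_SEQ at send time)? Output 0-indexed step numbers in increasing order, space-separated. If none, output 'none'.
Answer: 4

Derivation:
Step 0: SEND seq=0 -> fresh
Step 1: SEND seq=146 -> fresh
Step 2: DROP seq=7000 -> fresh
Step 3: SEND seq=7155 -> fresh
Step 4: SEND seq=7000 -> retransmit
Step 5: SEND seq=7229 -> fresh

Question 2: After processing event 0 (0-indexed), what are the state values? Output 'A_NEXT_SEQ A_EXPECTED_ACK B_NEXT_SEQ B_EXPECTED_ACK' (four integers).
After event 0: A_seq=146 A_ack=7000 B_seq=7000 B_ack=146

146 7000 7000 146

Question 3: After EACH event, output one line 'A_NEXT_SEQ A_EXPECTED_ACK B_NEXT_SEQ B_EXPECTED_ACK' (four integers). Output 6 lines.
146 7000 7000 146
312 7000 7000 312
312 7000 7155 312
312 7000 7229 312
312 7229 7229 312
312 7419 7419 312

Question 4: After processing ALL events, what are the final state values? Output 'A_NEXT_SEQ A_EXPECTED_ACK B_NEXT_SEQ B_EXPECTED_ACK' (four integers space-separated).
After event 0: A_seq=146 A_ack=7000 B_seq=7000 B_ack=146
After event 1: A_seq=312 A_ack=7000 B_seq=7000 B_ack=312
After event 2: A_seq=312 A_ack=7000 B_seq=7155 B_ack=312
After event 3: A_seq=312 A_ack=7000 B_seq=7229 B_ack=312
After event 4: A_seq=312 A_ack=7229 B_seq=7229 B_ack=312
After event 5: A_seq=312 A_ack=7419 B_seq=7419 B_ack=312

Answer: 312 7419 7419 312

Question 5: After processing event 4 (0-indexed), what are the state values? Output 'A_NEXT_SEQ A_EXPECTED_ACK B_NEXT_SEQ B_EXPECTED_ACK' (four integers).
After event 0: A_seq=146 A_ack=7000 B_seq=7000 B_ack=146
After event 1: A_seq=312 A_ack=7000 B_seq=7000 B_ack=312
After event 2: A_seq=312 A_ack=7000 B_seq=7155 B_ack=312
After event 3: A_seq=312 A_ack=7000 B_seq=7229 B_ack=312
After event 4: A_seq=312 A_ack=7229 B_seq=7229 B_ack=312

312 7229 7229 312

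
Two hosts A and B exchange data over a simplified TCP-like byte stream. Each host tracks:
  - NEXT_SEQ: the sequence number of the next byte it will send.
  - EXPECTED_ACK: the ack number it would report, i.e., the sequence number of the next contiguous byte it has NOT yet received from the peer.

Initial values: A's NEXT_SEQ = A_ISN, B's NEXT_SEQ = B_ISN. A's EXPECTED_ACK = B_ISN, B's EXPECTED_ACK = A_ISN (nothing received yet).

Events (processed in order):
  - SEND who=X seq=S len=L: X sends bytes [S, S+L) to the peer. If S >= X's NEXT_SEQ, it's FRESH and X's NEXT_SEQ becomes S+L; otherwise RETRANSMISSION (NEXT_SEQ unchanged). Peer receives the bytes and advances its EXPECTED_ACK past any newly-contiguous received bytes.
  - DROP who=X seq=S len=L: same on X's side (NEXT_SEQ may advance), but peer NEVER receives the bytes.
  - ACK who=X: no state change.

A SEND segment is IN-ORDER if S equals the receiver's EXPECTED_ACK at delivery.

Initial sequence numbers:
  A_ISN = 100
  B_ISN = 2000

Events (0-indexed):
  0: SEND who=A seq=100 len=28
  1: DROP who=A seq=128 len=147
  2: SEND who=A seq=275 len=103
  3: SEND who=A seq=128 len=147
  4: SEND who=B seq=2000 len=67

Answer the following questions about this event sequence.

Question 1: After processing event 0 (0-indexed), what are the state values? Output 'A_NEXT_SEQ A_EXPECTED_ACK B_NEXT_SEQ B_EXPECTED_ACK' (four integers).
After event 0: A_seq=128 A_ack=2000 B_seq=2000 B_ack=128

128 2000 2000 128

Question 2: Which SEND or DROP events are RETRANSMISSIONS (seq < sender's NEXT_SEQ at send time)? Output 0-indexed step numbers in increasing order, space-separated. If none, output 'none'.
Step 0: SEND seq=100 -> fresh
Step 1: DROP seq=128 -> fresh
Step 2: SEND seq=275 -> fresh
Step 3: SEND seq=128 -> retransmit
Step 4: SEND seq=2000 -> fresh

Answer: 3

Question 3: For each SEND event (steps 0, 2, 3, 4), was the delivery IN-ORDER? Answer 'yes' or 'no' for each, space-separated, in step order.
Answer: yes no yes yes

Derivation:
Step 0: SEND seq=100 -> in-order
Step 2: SEND seq=275 -> out-of-order
Step 3: SEND seq=128 -> in-order
Step 4: SEND seq=2000 -> in-order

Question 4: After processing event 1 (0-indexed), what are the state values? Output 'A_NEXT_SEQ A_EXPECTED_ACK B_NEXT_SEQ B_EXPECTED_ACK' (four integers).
After event 0: A_seq=128 A_ack=2000 B_seq=2000 B_ack=128
After event 1: A_seq=275 A_ack=2000 B_seq=2000 B_ack=128

275 2000 2000 128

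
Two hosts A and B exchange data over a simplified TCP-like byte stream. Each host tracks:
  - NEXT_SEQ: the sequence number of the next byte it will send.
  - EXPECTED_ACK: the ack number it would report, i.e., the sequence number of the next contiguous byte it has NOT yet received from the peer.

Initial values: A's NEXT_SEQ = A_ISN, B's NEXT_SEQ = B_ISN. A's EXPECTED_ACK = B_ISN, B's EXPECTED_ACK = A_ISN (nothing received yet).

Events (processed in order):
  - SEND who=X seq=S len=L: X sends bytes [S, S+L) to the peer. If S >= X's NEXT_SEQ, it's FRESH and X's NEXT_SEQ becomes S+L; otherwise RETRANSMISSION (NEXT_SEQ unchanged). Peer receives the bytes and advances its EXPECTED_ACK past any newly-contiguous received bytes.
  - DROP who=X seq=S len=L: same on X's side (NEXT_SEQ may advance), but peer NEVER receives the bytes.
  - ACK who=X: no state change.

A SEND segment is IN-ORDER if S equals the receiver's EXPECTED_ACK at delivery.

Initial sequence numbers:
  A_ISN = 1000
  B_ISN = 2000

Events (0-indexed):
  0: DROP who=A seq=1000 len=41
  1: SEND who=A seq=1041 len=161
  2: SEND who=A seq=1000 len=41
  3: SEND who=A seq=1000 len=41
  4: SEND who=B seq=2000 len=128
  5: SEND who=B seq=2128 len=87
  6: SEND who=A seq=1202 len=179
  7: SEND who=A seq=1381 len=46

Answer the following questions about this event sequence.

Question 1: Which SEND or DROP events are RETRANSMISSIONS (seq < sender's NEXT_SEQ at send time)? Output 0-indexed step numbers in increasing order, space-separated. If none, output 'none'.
Step 0: DROP seq=1000 -> fresh
Step 1: SEND seq=1041 -> fresh
Step 2: SEND seq=1000 -> retransmit
Step 3: SEND seq=1000 -> retransmit
Step 4: SEND seq=2000 -> fresh
Step 5: SEND seq=2128 -> fresh
Step 6: SEND seq=1202 -> fresh
Step 7: SEND seq=1381 -> fresh

Answer: 2 3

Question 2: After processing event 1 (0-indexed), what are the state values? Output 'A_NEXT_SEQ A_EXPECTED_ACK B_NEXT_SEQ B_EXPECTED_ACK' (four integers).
After event 0: A_seq=1041 A_ack=2000 B_seq=2000 B_ack=1000
After event 1: A_seq=1202 A_ack=2000 B_seq=2000 B_ack=1000

1202 2000 2000 1000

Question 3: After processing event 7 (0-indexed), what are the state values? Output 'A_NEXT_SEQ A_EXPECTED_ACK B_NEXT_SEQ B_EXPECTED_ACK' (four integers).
After event 0: A_seq=1041 A_ack=2000 B_seq=2000 B_ack=1000
After event 1: A_seq=1202 A_ack=2000 B_seq=2000 B_ack=1000
After event 2: A_seq=1202 A_ack=2000 B_seq=2000 B_ack=1202
After event 3: A_seq=1202 A_ack=2000 B_seq=2000 B_ack=1202
After event 4: A_seq=1202 A_ack=2128 B_seq=2128 B_ack=1202
After event 5: A_seq=1202 A_ack=2215 B_seq=2215 B_ack=1202
After event 6: A_seq=1381 A_ack=2215 B_seq=2215 B_ack=1381
After event 7: A_seq=1427 A_ack=2215 B_seq=2215 B_ack=1427

1427 2215 2215 1427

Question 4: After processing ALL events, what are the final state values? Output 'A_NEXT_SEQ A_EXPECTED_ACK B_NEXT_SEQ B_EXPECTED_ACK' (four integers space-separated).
Answer: 1427 2215 2215 1427

Derivation:
After event 0: A_seq=1041 A_ack=2000 B_seq=2000 B_ack=1000
After event 1: A_seq=1202 A_ack=2000 B_seq=2000 B_ack=1000
After event 2: A_seq=1202 A_ack=2000 B_seq=2000 B_ack=1202
After event 3: A_seq=1202 A_ack=2000 B_seq=2000 B_ack=1202
After event 4: A_seq=1202 A_ack=2128 B_seq=2128 B_ack=1202
After event 5: A_seq=1202 A_ack=2215 B_seq=2215 B_ack=1202
After event 6: A_seq=1381 A_ack=2215 B_seq=2215 B_ack=1381
After event 7: A_seq=1427 A_ack=2215 B_seq=2215 B_ack=1427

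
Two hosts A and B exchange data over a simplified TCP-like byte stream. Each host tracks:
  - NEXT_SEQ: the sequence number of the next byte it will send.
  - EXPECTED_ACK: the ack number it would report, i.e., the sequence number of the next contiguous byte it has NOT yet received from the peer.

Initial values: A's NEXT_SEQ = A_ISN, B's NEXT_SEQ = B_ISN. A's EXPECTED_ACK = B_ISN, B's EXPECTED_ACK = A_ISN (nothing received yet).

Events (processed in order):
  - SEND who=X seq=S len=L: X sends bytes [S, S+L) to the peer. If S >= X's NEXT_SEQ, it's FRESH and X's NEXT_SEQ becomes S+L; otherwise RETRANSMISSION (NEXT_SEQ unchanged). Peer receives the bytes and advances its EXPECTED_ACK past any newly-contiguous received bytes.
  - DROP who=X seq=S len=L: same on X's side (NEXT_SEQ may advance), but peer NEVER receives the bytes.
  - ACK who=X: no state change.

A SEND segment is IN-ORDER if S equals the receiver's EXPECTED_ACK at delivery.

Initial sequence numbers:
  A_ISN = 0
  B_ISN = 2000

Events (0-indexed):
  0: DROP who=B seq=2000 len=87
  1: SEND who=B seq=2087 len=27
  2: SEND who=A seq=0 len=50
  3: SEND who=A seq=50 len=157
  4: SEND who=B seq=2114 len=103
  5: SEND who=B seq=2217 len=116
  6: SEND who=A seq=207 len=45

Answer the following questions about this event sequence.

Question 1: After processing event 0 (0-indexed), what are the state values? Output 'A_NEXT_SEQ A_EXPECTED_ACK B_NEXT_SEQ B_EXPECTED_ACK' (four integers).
After event 0: A_seq=0 A_ack=2000 B_seq=2087 B_ack=0

0 2000 2087 0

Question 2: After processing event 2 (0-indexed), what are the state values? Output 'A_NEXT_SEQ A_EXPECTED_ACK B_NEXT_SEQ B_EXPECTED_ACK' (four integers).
After event 0: A_seq=0 A_ack=2000 B_seq=2087 B_ack=0
After event 1: A_seq=0 A_ack=2000 B_seq=2114 B_ack=0
After event 2: A_seq=50 A_ack=2000 B_seq=2114 B_ack=50

50 2000 2114 50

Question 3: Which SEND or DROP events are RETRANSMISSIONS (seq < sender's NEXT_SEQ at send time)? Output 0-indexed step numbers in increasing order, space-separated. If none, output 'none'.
Answer: none

Derivation:
Step 0: DROP seq=2000 -> fresh
Step 1: SEND seq=2087 -> fresh
Step 2: SEND seq=0 -> fresh
Step 3: SEND seq=50 -> fresh
Step 4: SEND seq=2114 -> fresh
Step 5: SEND seq=2217 -> fresh
Step 6: SEND seq=207 -> fresh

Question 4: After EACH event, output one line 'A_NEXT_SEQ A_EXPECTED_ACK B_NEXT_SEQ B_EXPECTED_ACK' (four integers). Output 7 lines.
0 2000 2087 0
0 2000 2114 0
50 2000 2114 50
207 2000 2114 207
207 2000 2217 207
207 2000 2333 207
252 2000 2333 252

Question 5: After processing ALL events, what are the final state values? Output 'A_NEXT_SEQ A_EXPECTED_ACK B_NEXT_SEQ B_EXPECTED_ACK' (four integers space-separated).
After event 0: A_seq=0 A_ack=2000 B_seq=2087 B_ack=0
After event 1: A_seq=0 A_ack=2000 B_seq=2114 B_ack=0
After event 2: A_seq=50 A_ack=2000 B_seq=2114 B_ack=50
After event 3: A_seq=207 A_ack=2000 B_seq=2114 B_ack=207
After event 4: A_seq=207 A_ack=2000 B_seq=2217 B_ack=207
After event 5: A_seq=207 A_ack=2000 B_seq=2333 B_ack=207
After event 6: A_seq=252 A_ack=2000 B_seq=2333 B_ack=252

Answer: 252 2000 2333 252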